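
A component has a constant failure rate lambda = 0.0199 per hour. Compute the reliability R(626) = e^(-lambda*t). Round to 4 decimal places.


lambda = 0.0199
t = 626
lambda * t = 12.4574
R(t) = e^(-12.4574)
R(t) = 0.0

0.0


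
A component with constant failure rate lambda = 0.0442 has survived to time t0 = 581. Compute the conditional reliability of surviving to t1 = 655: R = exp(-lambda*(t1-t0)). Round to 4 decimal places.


lambda = 0.0442
t0 = 581, t1 = 655
t1 - t0 = 74
lambda * (t1-t0) = 0.0442 * 74 = 3.2708
R = exp(-3.2708)
R = 0.038

0.038


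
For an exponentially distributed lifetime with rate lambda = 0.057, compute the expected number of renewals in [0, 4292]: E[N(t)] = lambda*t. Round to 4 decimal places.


lambda = 0.057
t = 4292
E[N(t)] = lambda * t
E[N(t)] = 0.057 * 4292
E[N(t)] = 244.644

244.644


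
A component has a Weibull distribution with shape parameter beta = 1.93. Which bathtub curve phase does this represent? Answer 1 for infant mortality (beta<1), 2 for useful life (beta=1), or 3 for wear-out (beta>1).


beta = 1.93
Compare beta to 1:
beta < 1 => infant mortality (phase 1)
beta = 1 => useful life (phase 2)
beta > 1 => wear-out (phase 3)
Since beta = 1.93, this is wear-out (increasing failure rate)
Phase = 3

3


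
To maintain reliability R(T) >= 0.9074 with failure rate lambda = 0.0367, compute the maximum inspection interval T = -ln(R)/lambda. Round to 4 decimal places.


R_target = 0.9074
lambda = 0.0367
-ln(0.9074) = 0.0972
T = 0.0972 / 0.0367
T = 2.6477

2.6477


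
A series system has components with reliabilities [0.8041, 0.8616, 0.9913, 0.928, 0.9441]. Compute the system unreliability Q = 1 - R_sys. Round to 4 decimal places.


Components: [0.8041, 0.8616, 0.9913, 0.928, 0.9441]
After component 1: product = 0.8041
After component 2: product = 0.6928
After component 3: product = 0.6868
After component 4: product = 0.6373
After component 5: product = 0.6017
R_sys = 0.6017
Q = 1 - 0.6017 = 0.3983

0.3983


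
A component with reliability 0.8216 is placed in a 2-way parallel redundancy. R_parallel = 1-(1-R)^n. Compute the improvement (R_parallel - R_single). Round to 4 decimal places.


R_single = 0.8216, n = 2
1 - R_single = 0.1784
(1 - R_single)^n = 0.1784^2 = 0.0318
R_parallel = 1 - 0.0318 = 0.9682
Improvement = 0.9682 - 0.8216
Improvement = 0.1466

0.1466


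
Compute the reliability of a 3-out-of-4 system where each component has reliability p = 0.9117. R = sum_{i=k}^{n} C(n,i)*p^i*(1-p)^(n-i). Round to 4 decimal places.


k = 3, n = 4, p = 0.9117
i=3: C(4,3)=4 * 0.9117^3 * 0.0883^1 = 0.2677
i=4: C(4,4)=1 * 0.9117^4 * 0.0883^0 = 0.6909
R = sum of terms = 0.9585

0.9585


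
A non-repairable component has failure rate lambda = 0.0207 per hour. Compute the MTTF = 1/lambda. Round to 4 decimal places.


lambda = 0.0207
MTTF = 1 / 0.0207
MTTF = 48.3092

48.3092


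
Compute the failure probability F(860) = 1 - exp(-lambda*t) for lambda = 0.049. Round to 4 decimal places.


lambda = 0.049, t = 860
lambda * t = 42.14
exp(-42.14) = 0.0
F(t) = 1 - 0.0
F(t) = 1.0

1.0


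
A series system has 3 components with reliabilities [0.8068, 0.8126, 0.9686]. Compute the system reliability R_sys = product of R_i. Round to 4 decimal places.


Components: [0.8068, 0.8126, 0.9686]
After component 1 (R=0.8068): product = 0.8068
After component 2 (R=0.8126): product = 0.6556
After component 3 (R=0.9686): product = 0.635
R_sys = 0.635

0.635


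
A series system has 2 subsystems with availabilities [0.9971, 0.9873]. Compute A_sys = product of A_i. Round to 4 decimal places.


Subsystems: [0.9971, 0.9873]
After subsystem 1 (A=0.9971): product = 0.9971
After subsystem 2 (A=0.9873): product = 0.9844
A_sys = 0.9844

0.9844


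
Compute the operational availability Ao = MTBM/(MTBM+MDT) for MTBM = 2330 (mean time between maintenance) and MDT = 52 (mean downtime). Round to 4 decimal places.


MTBM = 2330
MDT = 52
MTBM + MDT = 2382
Ao = 2330 / 2382
Ao = 0.9782

0.9782


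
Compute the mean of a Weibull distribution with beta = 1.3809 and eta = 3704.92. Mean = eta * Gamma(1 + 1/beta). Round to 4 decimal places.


beta = 1.3809, eta = 3704.92
1/beta = 0.7242
1 + 1/beta = 1.7242
Gamma(1.7242) = 0.9134
Mean = 3704.92 * 0.9134
Mean = 3384.2212

3384.2212


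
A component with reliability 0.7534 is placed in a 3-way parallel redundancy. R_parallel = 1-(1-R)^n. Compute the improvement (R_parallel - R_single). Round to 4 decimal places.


R_single = 0.7534, n = 3
1 - R_single = 0.2466
(1 - R_single)^n = 0.2466^3 = 0.015
R_parallel = 1 - 0.015 = 0.985
Improvement = 0.985 - 0.7534
Improvement = 0.2316

0.2316


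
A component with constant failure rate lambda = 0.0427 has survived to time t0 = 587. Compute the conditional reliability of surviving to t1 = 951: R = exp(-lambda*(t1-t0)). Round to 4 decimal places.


lambda = 0.0427
t0 = 587, t1 = 951
t1 - t0 = 364
lambda * (t1-t0) = 0.0427 * 364 = 15.5428
R = exp(-15.5428)
R = 0.0

0.0


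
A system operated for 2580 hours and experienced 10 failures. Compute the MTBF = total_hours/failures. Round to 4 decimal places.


total_hours = 2580
failures = 10
MTBF = 2580 / 10
MTBF = 258.0

258.0


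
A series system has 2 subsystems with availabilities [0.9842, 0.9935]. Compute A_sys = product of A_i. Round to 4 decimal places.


Subsystems: [0.9842, 0.9935]
After subsystem 1 (A=0.9842): product = 0.9842
After subsystem 2 (A=0.9935): product = 0.9778
A_sys = 0.9778

0.9778


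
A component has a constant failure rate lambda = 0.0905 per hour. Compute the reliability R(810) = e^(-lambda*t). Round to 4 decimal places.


lambda = 0.0905
t = 810
lambda * t = 73.305
R(t) = e^(-73.305)
R(t) = 0.0

0.0


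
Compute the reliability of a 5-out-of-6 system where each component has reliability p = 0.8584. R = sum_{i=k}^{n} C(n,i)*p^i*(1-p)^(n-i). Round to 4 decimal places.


k = 5, n = 6, p = 0.8584
i=5: C(6,5)=6 * 0.8584^5 * 0.1416^1 = 0.396
i=6: C(6,6)=1 * 0.8584^6 * 0.1416^0 = 0.4001
R = sum of terms = 0.796

0.796


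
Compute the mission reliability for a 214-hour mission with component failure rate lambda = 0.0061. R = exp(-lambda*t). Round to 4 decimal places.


lambda = 0.0061
mission_time = 214
lambda * t = 0.0061 * 214 = 1.3054
R = exp(-1.3054)
R = 0.2711

0.2711


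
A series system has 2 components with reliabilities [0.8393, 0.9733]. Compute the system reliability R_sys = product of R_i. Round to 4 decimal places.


Components: [0.8393, 0.9733]
After component 1 (R=0.8393): product = 0.8393
After component 2 (R=0.9733): product = 0.8169
R_sys = 0.8169

0.8169


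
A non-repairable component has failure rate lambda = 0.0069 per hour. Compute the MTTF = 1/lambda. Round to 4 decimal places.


lambda = 0.0069
MTTF = 1 / 0.0069
MTTF = 144.9275

144.9275


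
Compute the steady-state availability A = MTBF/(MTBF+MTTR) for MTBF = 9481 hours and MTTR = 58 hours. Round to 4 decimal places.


MTBF = 9481
MTTR = 58
MTBF + MTTR = 9539
A = 9481 / 9539
A = 0.9939

0.9939


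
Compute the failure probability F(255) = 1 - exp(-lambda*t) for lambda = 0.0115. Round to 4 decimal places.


lambda = 0.0115, t = 255
lambda * t = 2.9325
exp(-2.9325) = 0.0533
F(t) = 1 - 0.0533
F(t) = 0.9467

0.9467


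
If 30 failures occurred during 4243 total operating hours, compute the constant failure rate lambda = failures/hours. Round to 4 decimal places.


failures = 30
total_hours = 4243
lambda = 30 / 4243
lambda = 0.0071

0.0071


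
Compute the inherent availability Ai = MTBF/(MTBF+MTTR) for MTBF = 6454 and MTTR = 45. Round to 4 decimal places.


MTBF = 6454
MTTR = 45
MTBF + MTTR = 6499
Ai = 6454 / 6499
Ai = 0.9931

0.9931


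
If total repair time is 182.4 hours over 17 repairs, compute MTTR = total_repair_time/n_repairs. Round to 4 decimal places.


total_repair_time = 182.4
n_repairs = 17
MTTR = 182.4 / 17
MTTR = 10.7294

10.7294


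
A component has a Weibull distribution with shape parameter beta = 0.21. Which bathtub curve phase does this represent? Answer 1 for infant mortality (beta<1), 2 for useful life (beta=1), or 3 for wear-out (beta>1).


beta = 0.21
Compare beta to 1:
beta < 1 => infant mortality (phase 1)
beta = 1 => useful life (phase 2)
beta > 1 => wear-out (phase 3)
Since beta = 0.21, this is infant mortality (decreasing failure rate)
Phase = 1

1


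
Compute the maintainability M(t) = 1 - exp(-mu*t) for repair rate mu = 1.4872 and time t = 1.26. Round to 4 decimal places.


mu = 1.4872, t = 1.26
mu * t = 1.4872 * 1.26 = 1.8739
exp(-1.8739) = 0.1535
M(t) = 1 - 0.1535
M(t) = 0.8465

0.8465


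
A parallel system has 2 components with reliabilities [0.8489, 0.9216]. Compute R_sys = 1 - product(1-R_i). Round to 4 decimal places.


Components: [0.8489, 0.9216]
(1 - 0.8489) = 0.1511, running product = 0.1511
(1 - 0.9216) = 0.0784, running product = 0.0118
Product of (1-R_i) = 0.0118
R_sys = 1 - 0.0118 = 0.9882

0.9882


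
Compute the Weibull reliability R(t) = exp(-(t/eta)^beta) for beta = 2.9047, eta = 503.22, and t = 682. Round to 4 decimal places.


beta = 2.9047, eta = 503.22, t = 682
t/eta = 682 / 503.22 = 1.3553
(t/eta)^beta = 1.3553^2.9047 = 2.4182
R(t) = exp(-2.4182)
R(t) = 0.0891

0.0891


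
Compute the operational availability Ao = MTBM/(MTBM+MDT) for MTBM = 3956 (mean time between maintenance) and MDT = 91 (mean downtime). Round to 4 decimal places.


MTBM = 3956
MDT = 91
MTBM + MDT = 4047
Ao = 3956 / 4047
Ao = 0.9775

0.9775


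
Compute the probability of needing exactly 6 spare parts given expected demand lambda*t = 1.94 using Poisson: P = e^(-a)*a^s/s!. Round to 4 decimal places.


a = 1.94, s = 6
e^(-a) = e^(-1.94) = 0.1437
a^s = 1.94^6 = 53.3102
s! = 720
P = 0.1437 * 53.3102 / 720
P = 0.0106

0.0106


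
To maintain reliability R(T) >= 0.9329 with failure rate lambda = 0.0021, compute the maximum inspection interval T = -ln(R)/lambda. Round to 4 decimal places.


R_target = 0.9329
lambda = 0.0021
-ln(0.9329) = 0.0695
T = 0.0695 / 0.0021
T = 33.0749

33.0749


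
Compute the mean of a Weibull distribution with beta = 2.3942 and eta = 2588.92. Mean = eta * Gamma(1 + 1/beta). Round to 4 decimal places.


beta = 2.3942, eta = 2588.92
1/beta = 0.4177
1 + 1/beta = 1.4177
Gamma(1.4177) = 0.8864
Mean = 2588.92 * 0.8864
Mean = 2294.9295

2294.9295


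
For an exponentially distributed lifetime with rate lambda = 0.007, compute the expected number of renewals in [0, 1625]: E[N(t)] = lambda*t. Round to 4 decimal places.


lambda = 0.007
t = 1625
E[N(t)] = lambda * t
E[N(t)] = 0.007 * 1625
E[N(t)] = 11.375

11.375


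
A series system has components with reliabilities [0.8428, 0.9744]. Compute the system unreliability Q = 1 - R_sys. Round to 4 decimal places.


Components: [0.8428, 0.9744]
After component 1: product = 0.8428
After component 2: product = 0.8212
R_sys = 0.8212
Q = 1 - 0.8212 = 0.1788

0.1788


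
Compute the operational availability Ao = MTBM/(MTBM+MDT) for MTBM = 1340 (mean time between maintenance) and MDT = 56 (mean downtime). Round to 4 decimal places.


MTBM = 1340
MDT = 56
MTBM + MDT = 1396
Ao = 1340 / 1396
Ao = 0.9599

0.9599


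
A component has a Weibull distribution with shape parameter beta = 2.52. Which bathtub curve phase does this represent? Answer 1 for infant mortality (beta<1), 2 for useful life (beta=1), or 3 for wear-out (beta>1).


beta = 2.52
Compare beta to 1:
beta < 1 => infant mortality (phase 1)
beta = 1 => useful life (phase 2)
beta > 1 => wear-out (phase 3)
Since beta = 2.52, this is wear-out (increasing failure rate)
Phase = 3

3


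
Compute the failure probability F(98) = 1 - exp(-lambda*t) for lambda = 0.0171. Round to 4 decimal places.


lambda = 0.0171, t = 98
lambda * t = 1.6758
exp(-1.6758) = 0.1872
F(t) = 1 - 0.1872
F(t) = 0.8128

0.8128


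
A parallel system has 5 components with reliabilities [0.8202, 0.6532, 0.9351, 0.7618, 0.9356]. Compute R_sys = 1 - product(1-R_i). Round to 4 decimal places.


Components: [0.8202, 0.6532, 0.9351, 0.7618, 0.9356]
(1 - 0.8202) = 0.1798, running product = 0.1798
(1 - 0.6532) = 0.3468, running product = 0.0624
(1 - 0.9351) = 0.0649, running product = 0.004
(1 - 0.7618) = 0.2382, running product = 0.001
(1 - 0.9356) = 0.0644, running product = 0.0001
Product of (1-R_i) = 0.0001
R_sys = 1 - 0.0001 = 0.9999

0.9999


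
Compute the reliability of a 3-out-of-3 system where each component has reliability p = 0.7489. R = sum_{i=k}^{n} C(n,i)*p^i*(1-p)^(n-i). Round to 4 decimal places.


k = 3, n = 3, p = 0.7489
i=3: C(3,3)=1 * 0.7489^3 * 0.2511^0 = 0.42
R = sum of terms = 0.42

0.42


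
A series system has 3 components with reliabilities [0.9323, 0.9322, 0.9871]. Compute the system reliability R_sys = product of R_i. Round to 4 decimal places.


Components: [0.9323, 0.9322, 0.9871]
After component 1 (R=0.9323): product = 0.9323
After component 2 (R=0.9322): product = 0.8691
After component 3 (R=0.9871): product = 0.8579
R_sys = 0.8579

0.8579


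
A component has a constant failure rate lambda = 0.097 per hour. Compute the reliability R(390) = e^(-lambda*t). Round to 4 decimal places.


lambda = 0.097
t = 390
lambda * t = 37.83
R(t) = e^(-37.83)
R(t) = 0.0

0.0


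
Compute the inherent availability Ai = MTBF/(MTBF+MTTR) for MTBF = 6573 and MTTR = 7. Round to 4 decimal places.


MTBF = 6573
MTTR = 7
MTBF + MTTR = 6580
Ai = 6573 / 6580
Ai = 0.9989

0.9989


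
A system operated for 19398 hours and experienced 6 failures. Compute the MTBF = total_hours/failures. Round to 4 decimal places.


total_hours = 19398
failures = 6
MTBF = 19398 / 6
MTBF = 3233.0

3233.0


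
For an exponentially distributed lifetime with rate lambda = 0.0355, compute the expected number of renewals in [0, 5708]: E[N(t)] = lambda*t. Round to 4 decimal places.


lambda = 0.0355
t = 5708
E[N(t)] = lambda * t
E[N(t)] = 0.0355 * 5708
E[N(t)] = 202.634

202.634


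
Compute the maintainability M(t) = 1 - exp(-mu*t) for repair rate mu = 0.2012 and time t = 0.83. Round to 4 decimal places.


mu = 0.2012, t = 0.83
mu * t = 0.2012 * 0.83 = 0.167
exp(-0.167) = 0.8462
M(t) = 1 - 0.8462
M(t) = 0.1538

0.1538


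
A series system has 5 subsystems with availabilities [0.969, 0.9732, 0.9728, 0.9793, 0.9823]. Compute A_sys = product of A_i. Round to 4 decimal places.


Subsystems: [0.969, 0.9732, 0.9728, 0.9793, 0.9823]
After subsystem 1 (A=0.969): product = 0.969
After subsystem 2 (A=0.9732): product = 0.943
After subsystem 3 (A=0.9728): product = 0.9174
After subsystem 4 (A=0.9793): product = 0.8984
After subsystem 5 (A=0.9823): product = 0.8825
A_sys = 0.8825

0.8825


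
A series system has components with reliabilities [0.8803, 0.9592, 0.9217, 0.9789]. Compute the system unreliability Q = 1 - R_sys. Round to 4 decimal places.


Components: [0.8803, 0.9592, 0.9217, 0.9789]
After component 1: product = 0.8803
After component 2: product = 0.8444
After component 3: product = 0.7783
After component 4: product = 0.7618
R_sys = 0.7618
Q = 1 - 0.7618 = 0.2382

0.2382


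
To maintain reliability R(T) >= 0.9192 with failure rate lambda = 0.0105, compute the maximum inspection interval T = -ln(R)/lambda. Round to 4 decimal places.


R_target = 0.9192
lambda = 0.0105
-ln(0.9192) = 0.0843
T = 0.0843 / 0.0105
T = 8.024

8.024


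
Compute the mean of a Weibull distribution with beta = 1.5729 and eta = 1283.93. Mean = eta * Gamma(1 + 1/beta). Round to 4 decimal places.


beta = 1.5729, eta = 1283.93
1/beta = 0.6358
1 + 1/beta = 1.6358
Gamma(1.6358) = 0.898
Mean = 1283.93 * 0.898
Mean = 1153.0219

1153.0219


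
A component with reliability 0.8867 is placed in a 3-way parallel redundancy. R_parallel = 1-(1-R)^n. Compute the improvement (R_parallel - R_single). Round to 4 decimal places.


R_single = 0.8867, n = 3
1 - R_single = 0.1133
(1 - R_single)^n = 0.1133^3 = 0.0015
R_parallel = 1 - 0.0015 = 0.9985
Improvement = 0.9985 - 0.8867
Improvement = 0.1118

0.1118


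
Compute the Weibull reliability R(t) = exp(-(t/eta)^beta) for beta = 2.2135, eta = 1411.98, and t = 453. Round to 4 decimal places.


beta = 2.2135, eta = 1411.98, t = 453
t/eta = 453 / 1411.98 = 0.3208
(t/eta)^beta = 0.3208^2.2135 = 0.0807
R(t) = exp(-0.0807)
R(t) = 0.9224

0.9224


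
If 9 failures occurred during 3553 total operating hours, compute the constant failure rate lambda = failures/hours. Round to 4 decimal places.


failures = 9
total_hours = 3553
lambda = 9 / 3553
lambda = 0.0025

0.0025


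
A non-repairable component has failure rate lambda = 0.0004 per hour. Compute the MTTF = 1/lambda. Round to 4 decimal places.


lambda = 0.0004
MTTF = 1 / 0.0004
MTTF = 2500.0

2500.0


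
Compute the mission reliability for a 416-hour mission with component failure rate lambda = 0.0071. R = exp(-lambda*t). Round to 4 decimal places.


lambda = 0.0071
mission_time = 416
lambda * t = 0.0071 * 416 = 2.9536
R = exp(-2.9536)
R = 0.0522

0.0522


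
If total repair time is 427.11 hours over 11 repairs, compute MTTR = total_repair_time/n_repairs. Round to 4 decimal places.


total_repair_time = 427.11
n_repairs = 11
MTTR = 427.11 / 11
MTTR = 38.8282

38.8282


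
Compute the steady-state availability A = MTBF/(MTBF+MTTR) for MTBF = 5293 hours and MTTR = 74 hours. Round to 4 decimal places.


MTBF = 5293
MTTR = 74
MTBF + MTTR = 5367
A = 5293 / 5367
A = 0.9862

0.9862


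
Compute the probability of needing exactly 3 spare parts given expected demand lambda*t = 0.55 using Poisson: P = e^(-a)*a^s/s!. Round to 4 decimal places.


a = 0.55, s = 3
e^(-a) = e^(-0.55) = 0.5769
a^s = 0.55^3 = 0.1664
s! = 6
P = 0.5769 * 0.1664 / 6
P = 0.016

0.016


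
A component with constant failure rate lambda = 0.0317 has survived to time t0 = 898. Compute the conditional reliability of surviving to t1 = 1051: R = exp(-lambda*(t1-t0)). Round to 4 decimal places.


lambda = 0.0317
t0 = 898, t1 = 1051
t1 - t0 = 153
lambda * (t1-t0) = 0.0317 * 153 = 4.8501
R = exp(-4.8501)
R = 0.0078

0.0078


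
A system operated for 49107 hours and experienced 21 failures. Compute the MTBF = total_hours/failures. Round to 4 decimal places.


total_hours = 49107
failures = 21
MTBF = 49107 / 21
MTBF = 2338.4286

2338.4286


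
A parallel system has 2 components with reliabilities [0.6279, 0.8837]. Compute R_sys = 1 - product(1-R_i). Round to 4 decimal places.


Components: [0.6279, 0.8837]
(1 - 0.6279) = 0.3721, running product = 0.3721
(1 - 0.8837) = 0.1163, running product = 0.0433
Product of (1-R_i) = 0.0433
R_sys = 1 - 0.0433 = 0.9567

0.9567


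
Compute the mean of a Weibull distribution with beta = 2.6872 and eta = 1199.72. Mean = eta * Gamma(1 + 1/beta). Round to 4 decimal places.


beta = 2.6872, eta = 1199.72
1/beta = 0.3721
1 + 1/beta = 1.3721
Gamma(1.3721) = 0.8891
Mean = 1199.72 * 0.8891
Mean = 1066.7189

1066.7189


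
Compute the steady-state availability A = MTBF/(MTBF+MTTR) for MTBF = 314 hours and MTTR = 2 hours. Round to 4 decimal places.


MTBF = 314
MTTR = 2
MTBF + MTTR = 316
A = 314 / 316
A = 0.9937

0.9937


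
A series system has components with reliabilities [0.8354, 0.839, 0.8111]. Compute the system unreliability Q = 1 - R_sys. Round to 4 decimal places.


Components: [0.8354, 0.839, 0.8111]
After component 1: product = 0.8354
After component 2: product = 0.7009
After component 3: product = 0.5685
R_sys = 0.5685
Q = 1 - 0.5685 = 0.4315

0.4315


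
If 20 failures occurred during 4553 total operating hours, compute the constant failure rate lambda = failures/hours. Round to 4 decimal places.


failures = 20
total_hours = 4553
lambda = 20 / 4553
lambda = 0.0044

0.0044


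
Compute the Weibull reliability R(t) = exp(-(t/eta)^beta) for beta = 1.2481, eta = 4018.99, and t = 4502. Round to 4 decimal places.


beta = 1.2481, eta = 4018.99, t = 4502
t/eta = 4502 / 4018.99 = 1.1202
(t/eta)^beta = 1.1202^1.2481 = 1.1522
R(t) = exp(-1.1522)
R(t) = 0.3159

0.3159


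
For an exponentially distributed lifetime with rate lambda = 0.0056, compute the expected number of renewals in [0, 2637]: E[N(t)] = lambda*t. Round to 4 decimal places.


lambda = 0.0056
t = 2637
E[N(t)] = lambda * t
E[N(t)] = 0.0056 * 2637
E[N(t)] = 14.7672

14.7672


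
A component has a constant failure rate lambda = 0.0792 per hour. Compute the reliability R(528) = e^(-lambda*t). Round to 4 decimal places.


lambda = 0.0792
t = 528
lambda * t = 41.8176
R(t) = e^(-41.8176)
R(t) = 0.0

0.0


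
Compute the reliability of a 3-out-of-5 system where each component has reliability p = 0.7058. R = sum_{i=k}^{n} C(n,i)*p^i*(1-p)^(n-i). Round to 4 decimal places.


k = 3, n = 5, p = 0.7058
i=3: C(5,3)=10 * 0.7058^3 * 0.2942^2 = 0.3043
i=4: C(5,4)=5 * 0.7058^4 * 0.2942^1 = 0.365
i=5: C(5,5)=1 * 0.7058^5 * 0.2942^0 = 0.1751
R = sum of terms = 0.8445

0.8445


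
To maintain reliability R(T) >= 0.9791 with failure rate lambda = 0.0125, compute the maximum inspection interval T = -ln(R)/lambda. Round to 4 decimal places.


R_target = 0.9791
lambda = 0.0125
-ln(0.9791) = 0.0211
T = 0.0211 / 0.0125
T = 1.6897

1.6897


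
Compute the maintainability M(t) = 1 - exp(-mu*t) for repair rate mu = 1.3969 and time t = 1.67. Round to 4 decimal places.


mu = 1.3969, t = 1.67
mu * t = 1.3969 * 1.67 = 2.3328
exp(-2.3328) = 0.097
M(t) = 1 - 0.097
M(t) = 0.903

0.903


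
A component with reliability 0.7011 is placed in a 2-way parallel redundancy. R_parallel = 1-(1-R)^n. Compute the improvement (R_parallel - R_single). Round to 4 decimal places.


R_single = 0.7011, n = 2
1 - R_single = 0.2989
(1 - R_single)^n = 0.2989^2 = 0.0893
R_parallel = 1 - 0.0893 = 0.9107
Improvement = 0.9107 - 0.7011
Improvement = 0.2096

0.2096


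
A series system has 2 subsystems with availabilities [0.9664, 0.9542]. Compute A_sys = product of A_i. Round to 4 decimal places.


Subsystems: [0.9664, 0.9542]
After subsystem 1 (A=0.9664): product = 0.9664
After subsystem 2 (A=0.9542): product = 0.9221
A_sys = 0.9221

0.9221


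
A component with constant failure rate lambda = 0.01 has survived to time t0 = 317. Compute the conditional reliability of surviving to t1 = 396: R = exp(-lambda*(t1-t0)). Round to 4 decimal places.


lambda = 0.01
t0 = 317, t1 = 396
t1 - t0 = 79
lambda * (t1-t0) = 0.01 * 79 = 0.79
R = exp(-0.79)
R = 0.4538

0.4538


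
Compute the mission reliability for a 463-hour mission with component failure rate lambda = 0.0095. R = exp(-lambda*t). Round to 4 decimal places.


lambda = 0.0095
mission_time = 463
lambda * t = 0.0095 * 463 = 4.3985
R = exp(-4.3985)
R = 0.0123

0.0123


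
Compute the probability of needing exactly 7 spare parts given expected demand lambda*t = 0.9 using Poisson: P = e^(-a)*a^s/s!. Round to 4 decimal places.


a = 0.9, s = 7
e^(-a) = e^(-0.9) = 0.4066
a^s = 0.9^7 = 0.4783
s! = 5040
P = 0.4066 * 0.4783 / 5040
P = 0.0

0.0


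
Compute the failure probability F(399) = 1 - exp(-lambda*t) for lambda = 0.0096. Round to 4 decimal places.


lambda = 0.0096, t = 399
lambda * t = 3.8304
exp(-3.8304) = 0.0217
F(t) = 1 - 0.0217
F(t) = 0.9783

0.9783


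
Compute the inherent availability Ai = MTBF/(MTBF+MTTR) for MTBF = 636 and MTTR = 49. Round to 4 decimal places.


MTBF = 636
MTTR = 49
MTBF + MTTR = 685
Ai = 636 / 685
Ai = 0.9285

0.9285


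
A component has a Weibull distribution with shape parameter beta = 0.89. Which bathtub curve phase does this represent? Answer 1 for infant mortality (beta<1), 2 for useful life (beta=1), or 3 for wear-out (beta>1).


beta = 0.89
Compare beta to 1:
beta < 1 => infant mortality (phase 1)
beta = 1 => useful life (phase 2)
beta > 1 => wear-out (phase 3)
Since beta = 0.89, this is infant mortality (decreasing failure rate)
Phase = 1

1


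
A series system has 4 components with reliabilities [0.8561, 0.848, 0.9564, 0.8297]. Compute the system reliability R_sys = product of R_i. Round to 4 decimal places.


Components: [0.8561, 0.848, 0.9564, 0.8297]
After component 1 (R=0.8561): product = 0.8561
After component 2 (R=0.848): product = 0.726
After component 3 (R=0.9564): product = 0.6943
After component 4 (R=0.8297): product = 0.5761
R_sys = 0.5761

0.5761


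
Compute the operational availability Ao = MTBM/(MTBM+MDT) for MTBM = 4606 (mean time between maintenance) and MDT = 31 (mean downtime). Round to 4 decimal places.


MTBM = 4606
MDT = 31
MTBM + MDT = 4637
Ao = 4606 / 4637
Ao = 0.9933

0.9933


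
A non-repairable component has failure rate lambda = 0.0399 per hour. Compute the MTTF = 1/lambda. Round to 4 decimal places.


lambda = 0.0399
MTTF = 1 / 0.0399
MTTF = 25.0627

25.0627


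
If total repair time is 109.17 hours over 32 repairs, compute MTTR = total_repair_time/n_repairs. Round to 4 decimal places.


total_repair_time = 109.17
n_repairs = 32
MTTR = 109.17 / 32
MTTR = 3.4116

3.4116


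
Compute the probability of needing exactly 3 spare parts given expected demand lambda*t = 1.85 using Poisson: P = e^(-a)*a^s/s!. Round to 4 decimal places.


a = 1.85, s = 3
e^(-a) = e^(-1.85) = 0.1572
a^s = 1.85^3 = 6.3316
s! = 6
P = 0.1572 * 6.3316 / 6
P = 0.1659

0.1659


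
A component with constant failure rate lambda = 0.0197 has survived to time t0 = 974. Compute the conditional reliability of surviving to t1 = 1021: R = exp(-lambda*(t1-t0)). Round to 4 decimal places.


lambda = 0.0197
t0 = 974, t1 = 1021
t1 - t0 = 47
lambda * (t1-t0) = 0.0197 * 47 = 0.9259
R = exp(-0.9259)
R = 0.3962

0.3962


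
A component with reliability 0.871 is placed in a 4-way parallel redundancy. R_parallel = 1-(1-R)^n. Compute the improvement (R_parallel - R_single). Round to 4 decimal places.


R_single = 0.871, n = 4
1 - R_single = 0.129
(1 - R_single)^n = 0.129^4 = 0.0003
R_parallel = 1 - 0.0003 = 0.9997
Improvement = 0.9997 - 0.871
Improvement = 0.1287

0.1287


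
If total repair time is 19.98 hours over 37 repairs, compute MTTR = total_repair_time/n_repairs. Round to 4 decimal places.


total_repair_time = 19.98
n_repairs = 37
MTTR = 19.98 / 37
MTTR = 0.54

0.54


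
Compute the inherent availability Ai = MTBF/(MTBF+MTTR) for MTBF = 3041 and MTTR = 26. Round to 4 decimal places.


MTBF = 3041
MTTR = 26
MTBF + MTTR = 3067
Ai = 3041 / 3067
Ai = 0.9915

0.9915


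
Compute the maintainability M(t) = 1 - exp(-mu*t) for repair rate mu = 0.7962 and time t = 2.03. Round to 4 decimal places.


mu = 0.7962, t = 2.03
mu * t = 0.7962 * 2.03 = 1.6163
exp(-1.6163) = 0.1986
M(t) = 1 - 0.1986
M(t) = 0.8014

0.8014


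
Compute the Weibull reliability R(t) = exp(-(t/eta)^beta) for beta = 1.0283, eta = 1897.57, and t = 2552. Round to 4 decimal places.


beta = 1.0283, eta = 1897.57, t = 2552
t/eta = 2552 / 1897.57 = 1.3449
(t/eta)^beta = 1.3449^1.0283 = 1.3562
R(t) = exp(-1.3562)
R(t) = 0.2576

0.2576


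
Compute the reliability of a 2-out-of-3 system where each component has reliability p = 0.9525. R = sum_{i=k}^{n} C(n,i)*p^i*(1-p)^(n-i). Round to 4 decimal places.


k = 2, n = 3, p = 0.9525
i=2: C(3,2)=3 * 0.9525^2 * 0.0475^1 = 0.1293
i=3: C(3,3)=1 * 0.9525^3 * 0.0475^0 = 0.8642
R = sum of terms = 0.9934

0.9934


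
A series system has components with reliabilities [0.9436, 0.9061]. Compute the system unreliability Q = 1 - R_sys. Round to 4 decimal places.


Components: [0.9436, 0.9061]
After component 1: product = 0.9436
After component 2: product = 0.855
R_sys = 0.855
Q = 1 - 0.855 = 0.145

0.145


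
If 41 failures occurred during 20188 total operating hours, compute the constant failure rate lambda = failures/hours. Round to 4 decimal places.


failures = 41
total_hours = 20188
lambda = 41 / 20188
lambda = 0.002

0.002


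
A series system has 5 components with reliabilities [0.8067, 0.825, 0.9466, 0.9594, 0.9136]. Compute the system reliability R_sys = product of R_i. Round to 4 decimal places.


Components: [0.8067, 0.825, 0.9466, 0.9594, 0.9136]
After component 1 (R=0.8067): product = 0.8067
After component 2 (R=0.825): product = 0.6655
After component 3 (R=0.9466): product = 0.63
After component 4 (R=0.9594): product = 0.6044
After component 5 (R=0.9136): product = 0.5522
R_sys = 0.5522

0.5522


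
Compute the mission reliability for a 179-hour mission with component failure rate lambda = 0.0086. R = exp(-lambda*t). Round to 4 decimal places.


lambda = 0.0086
mission_time = 179
lambda * t = 0.0086 * 179 = 1.5394
R = exp(-1.5394)
R = 0.2145

0.2145


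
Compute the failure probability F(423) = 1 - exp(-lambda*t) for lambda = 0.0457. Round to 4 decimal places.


lambda = 0.0457, t = 423
lambda * t = 19.3311
exp(-19.3311) = 0.0
F(t) = 1 - 0.0
F(t) = 1.0

1.0


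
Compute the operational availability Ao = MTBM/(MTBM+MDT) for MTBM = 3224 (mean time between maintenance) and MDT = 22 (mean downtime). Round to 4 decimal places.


MTBM = 3224
MDT = 22
MTBM + MDT = 3246
Ao = 3224 / 3246
Ao = 0.9932

0.9932


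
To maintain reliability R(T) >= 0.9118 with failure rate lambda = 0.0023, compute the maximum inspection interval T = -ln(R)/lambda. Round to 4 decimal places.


R_target = 0.9118
lambda = 0.0023
-ln(0.9118) = 0.0923
T = 0.0923 / 0.0023
T = 40.1455

40.1455


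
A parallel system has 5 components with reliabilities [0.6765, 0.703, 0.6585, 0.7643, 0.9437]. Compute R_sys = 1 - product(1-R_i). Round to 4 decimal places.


Components: [0.6765, 0.703, 0.6585, 0.7643, 0.9437]
(1 - 0.6765) = 0.3235, running product = 0.3235
(1 - 0.703) = 0.297, running product = 0.0961
(1 - 0.6585) = 0.3415, running product = 0.0328
(1 - 0.7643) = 0.2357, running product = 0.0077
(1 - 0.9437) = 0.0563, running product = 0.0004
Product of (1-R_i) = 0.0004
R_sys = 1 - 0.0004 = 0.9996

0.9996


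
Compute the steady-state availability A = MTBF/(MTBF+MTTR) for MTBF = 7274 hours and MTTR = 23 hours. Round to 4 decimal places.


MTBF = 7274
MTTR = 23
MTBF + MTTR = 7297
A = 7274 / 7297
A = 0.9968

0.9968


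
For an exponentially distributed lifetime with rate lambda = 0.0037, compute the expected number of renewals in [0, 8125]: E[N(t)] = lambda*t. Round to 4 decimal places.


lambda = 0.0037
t = 8125
E[N(t)] = lambda * t
E[N(t)] = 0.0037 * 8125
E[N(t)] = 30.0625

30.0625


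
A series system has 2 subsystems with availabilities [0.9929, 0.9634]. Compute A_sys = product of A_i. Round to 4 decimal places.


Subsystems: [0.9929, 0.9634]
After subsystem 1 (A=0.9929): product = 0.9929
After subsystem 2 (A=0.9634): product = 0.9566
A_sys = 0.9566

0.9566


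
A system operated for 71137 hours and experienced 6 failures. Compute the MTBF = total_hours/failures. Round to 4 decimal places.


total_hours = 71137
failures = 6
MTBF = 71137 / 6
MTBF = 11856.1667

11856.1667


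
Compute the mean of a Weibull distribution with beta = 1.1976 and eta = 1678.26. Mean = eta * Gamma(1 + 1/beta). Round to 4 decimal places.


beta = 1.1976, eta = 1678.26
1/beta = 0.835
1 + 1/beta = 1.835
Gamma(1.835) = 0.9411
Mean = 1678.26 * 0.9411
Mean = 1579.4823

1579.4823


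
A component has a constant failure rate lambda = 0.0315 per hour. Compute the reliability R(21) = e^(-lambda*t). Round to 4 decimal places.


lambda = 0.0315
t = 21
lambda * t = 0.6615
R(t) = e^(-0.6615)
R(t) = 0.5161

0.5161


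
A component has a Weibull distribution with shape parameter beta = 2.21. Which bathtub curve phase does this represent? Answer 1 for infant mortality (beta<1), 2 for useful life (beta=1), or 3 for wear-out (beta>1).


beta = 2.21
Compare beta to 1:
beta < 1 => infant mortality (phase 1)
beta = 1 => useful life (phase 2)
beta > 1 => wear-out (phase 3)
Since beta = 2.21, this is wear-out (increasing failure rate)
Phase = 3

3


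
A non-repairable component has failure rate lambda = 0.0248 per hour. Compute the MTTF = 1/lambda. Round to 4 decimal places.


lambda = 0.0248
MTTF = 1 / 0.0248
MTTF = 40.3226

40.3226


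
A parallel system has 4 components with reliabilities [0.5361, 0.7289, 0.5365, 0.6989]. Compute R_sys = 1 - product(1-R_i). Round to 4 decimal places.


Components: [0.5361, 0.7289, 0.5365, 0.6989]
(1 - 0.5361) = 0.4639, running product = 0.4639
(1 - 0.7289) = 0.2711, running product = 0.1258
(1 - 0.5365) = 0.4635, running product = 0.0583
(1 - 0.6989) = 0.3011, running product = 0.0176
Product of (1-R_i) = 0.0176
R_sys = 1 - 0.0176 = 0.9824

0.9824


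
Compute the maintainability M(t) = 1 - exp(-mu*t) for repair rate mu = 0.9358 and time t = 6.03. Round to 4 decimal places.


mu = 0.9358, t = 6.03
mu * t = 0.9358 * 6.03 = 5.6429
exp(-5.6429) = 0.0035
M(t) = 1 - 0.0035
M(t) = 0.9965

0.9965


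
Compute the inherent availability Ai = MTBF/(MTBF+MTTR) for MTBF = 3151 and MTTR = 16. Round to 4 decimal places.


MTBF = 3151
MTTR = 16
MTBF + MTTR = 3167
Ai = 3151 / 3167
Ai = 0.9949

0.9949


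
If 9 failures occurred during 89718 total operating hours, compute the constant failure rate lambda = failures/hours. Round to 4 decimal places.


failures = 9
total_hours = 89718
lambda = 9 / 89718
lambda = 0.0001

0.0001


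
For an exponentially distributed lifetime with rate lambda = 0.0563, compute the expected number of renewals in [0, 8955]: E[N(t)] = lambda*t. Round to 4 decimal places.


lambda = 0.0563
t = 8955
E[N(t)] = lambda * t
E[N(t)] = 0.0563 * 8955
E[N(t)] = 504.1665

504.1665


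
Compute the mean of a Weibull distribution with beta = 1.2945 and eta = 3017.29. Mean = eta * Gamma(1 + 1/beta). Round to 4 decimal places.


beta = 1.2945, eta = 3017.29
1/beta = 0.7725
1 + 1/beta = 1.7725
Gamma(1.7725) = 0.9244
Mean = 3017.29 * 0.9244
Mean = 2789.0978

2789.0978


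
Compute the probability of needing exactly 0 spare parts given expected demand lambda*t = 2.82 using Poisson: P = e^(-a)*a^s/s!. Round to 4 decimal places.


a = 2.82, s = 0
e^(-a) = e^(-2.82) = 0.0596
a^s = 2.82^0 = 1.0
s! = 1
P = 0.0596 * 1.0 / 1
P = 0.0596

0.0596


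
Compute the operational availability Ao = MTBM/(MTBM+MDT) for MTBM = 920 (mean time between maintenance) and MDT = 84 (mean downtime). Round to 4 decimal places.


MTBM = 920
MDT = 84
MTBM + MDT = 1004
Ao = 920 / 1004
Ao = 0.9163

0.9163


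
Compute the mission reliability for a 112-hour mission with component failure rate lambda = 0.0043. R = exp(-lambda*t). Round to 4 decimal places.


lambda = 0.0043
mission_time = 112
lambda * t = 0.0043 * 112 = 0.4816
R = exp(-0.4816)
R = 0.6178

0.6178


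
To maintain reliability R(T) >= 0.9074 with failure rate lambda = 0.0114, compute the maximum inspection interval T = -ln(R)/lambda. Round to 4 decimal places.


R_target = 0.9074
lambda = 0.0114
-ln(0.9074) = 0.0972
T = 0.0972 / 0.0114
T = 8.5239

8.5239


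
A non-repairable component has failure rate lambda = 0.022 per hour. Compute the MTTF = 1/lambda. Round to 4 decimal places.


lambda = 0.022
MTTF = 1 / 0.022
MTTF = 45.4545

45.4545


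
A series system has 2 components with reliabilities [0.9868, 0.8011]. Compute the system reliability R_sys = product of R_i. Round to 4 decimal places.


Components: [0.9868, 0.8011]
After component 1 (R=0.9868): product = 0.9868
After component 2 (R=0.8011): product = 0.7905
R_sys = 0.7905

0.7905


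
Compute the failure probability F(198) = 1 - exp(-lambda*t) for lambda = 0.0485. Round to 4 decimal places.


lambda = 0.0485, t = 198
lambda * t = 9.603
exp(-9.603) = 0.0001
F(t) = 1 - 0.0001
F(t) = 0.9999

0.9999


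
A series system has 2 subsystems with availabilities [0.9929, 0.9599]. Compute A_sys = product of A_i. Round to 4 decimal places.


Subsystems: [0.9929, 0.9599]
After subsystem 1 (A=0.9929): product = 0.9929
After subsystem 2 (A=0.9599): product = 0.9531
A_sys = 0.9531

0.9531


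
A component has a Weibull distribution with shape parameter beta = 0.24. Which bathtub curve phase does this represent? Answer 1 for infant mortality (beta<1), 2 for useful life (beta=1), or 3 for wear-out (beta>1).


beta = 0.24
Compare beta to 1:
beta < 1 => infant mortality (phase 1)
beta = 1 => useful life (phase 2)
beta > 1 => wear-out (phase 3)
Since beta = 0.24, this is infant mortality (decreasing failure rate)
Phase = 1

1


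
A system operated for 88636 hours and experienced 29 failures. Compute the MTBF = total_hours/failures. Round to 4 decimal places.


total_hours = 88636
failures = 29
MTBF = 88636 / 29
MTBF = 3056.4138

3056.4138


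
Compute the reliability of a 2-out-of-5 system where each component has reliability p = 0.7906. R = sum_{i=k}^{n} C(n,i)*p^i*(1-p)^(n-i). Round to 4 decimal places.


k = 2, n = 5, p = 0.7906
i=2: C(5,2)=10 * 0.7906^2 * 0.2094^3 = 0.0574
i=3: C(5,3)=10 * 0.7906^3 * 0.2094^2 = 0.2167
i=4: C(5,4)=5 * 0.7906^4 * 0.2094^1 = 0.409
i=5: C(5,5)=1 * 0.7906^5 * 0.2094^0 = 0.3089
R = sum of terms = 0.992

0.992


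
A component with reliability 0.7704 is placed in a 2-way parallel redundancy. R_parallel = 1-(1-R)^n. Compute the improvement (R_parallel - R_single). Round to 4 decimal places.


R_single = 0.7704, n = 2
1 - R_single = 0.2296
(1 - R_single)^n = 0.2296^2 = 0.0527
R_parallel = 1 - 0.0527 = 0.9473
Improvement = 0.9473 - 0.7704
Improvement = 0.1769

0.1769


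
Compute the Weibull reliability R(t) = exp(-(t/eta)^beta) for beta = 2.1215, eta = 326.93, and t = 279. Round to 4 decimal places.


beta = 2.1215, eta = 326.93, t = 279
t/eta = 279 / 326.93 = 0.8534
(t/eta)^beta = 0.8534^2.1215 = 0.7144
R(t) = exp(-0.7144)
R(t) = 0.4895

0.4895


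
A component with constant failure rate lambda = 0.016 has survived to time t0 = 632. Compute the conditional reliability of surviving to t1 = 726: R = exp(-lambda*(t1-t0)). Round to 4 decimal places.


lambda = 0.016
t0 = 632, t1 = 726
t1 - t0 = 94
lambda * (t1-t0) = 0.016 * 94 = 1.504
R = exp(-1.504)
R = 0.2222

0.2222


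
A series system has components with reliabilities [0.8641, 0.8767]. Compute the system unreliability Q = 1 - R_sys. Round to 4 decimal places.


Components: [0.8641, 0.8767]
After component 1: product = 0.8641
After component 2: product = 0.7576
R_sys = 0.7576
Q = 1 - 0.7576 = 0.2424

0.2424


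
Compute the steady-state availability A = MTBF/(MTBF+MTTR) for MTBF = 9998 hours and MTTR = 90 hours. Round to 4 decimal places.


MTBF = 9998
MTTR = 90
MTBF + MTTR = 10088
A = 9998 / 10088
A = 0.9911

0.9911


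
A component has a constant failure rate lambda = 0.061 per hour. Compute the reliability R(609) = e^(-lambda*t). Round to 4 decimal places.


lambda = 0.061
t = 609
lambda * t = 37.149
R(t) = e^(-37.149)
R(t) = 0.0

0.0


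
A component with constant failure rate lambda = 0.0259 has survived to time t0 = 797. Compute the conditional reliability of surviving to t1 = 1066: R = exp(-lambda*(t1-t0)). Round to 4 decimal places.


lambda = 0.0259
t0 = 797, t1 = 1066
t1 - t0 = 269
lambda * (t1-t0) = 0.0259 * 269 = 6.9671
R = exp(-6.9671)
R = 0.0009

0.0009


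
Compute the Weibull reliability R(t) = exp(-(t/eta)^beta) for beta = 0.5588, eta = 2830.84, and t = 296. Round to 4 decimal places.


beta = 0.5588, eta = 2830.84, t = 296
t/eta = 296 / 2830.84 = 0.1046
(t/eta)^beta = 0.1046^0.5588 = 0.2832
R(t) = exp(-0.2832)
R(t) = 0.7534

0.7534


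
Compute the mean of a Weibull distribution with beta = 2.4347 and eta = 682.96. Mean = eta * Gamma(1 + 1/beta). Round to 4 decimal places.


beta = 2.4347, eta = 682.96
1/beta = 0.4107
1 + 1/beta = 1.4107
Gamma(1.4107) = 0.8867
Mean = 682.96 * 0.8867
Mean = 605.6024

605.6024


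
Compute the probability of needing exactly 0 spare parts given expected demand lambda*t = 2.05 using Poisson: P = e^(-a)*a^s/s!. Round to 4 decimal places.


a = 2.05, s = 0
e^(-a) = e^(-2.05) = 0.1287
a^s = 2.05^0 = 1.0
s! = 1
P = 0.1287 * 1.0 / 1
P = 0.1287

0.1287


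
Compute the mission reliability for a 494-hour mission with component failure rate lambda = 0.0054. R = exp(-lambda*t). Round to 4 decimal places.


lambda = 0.0054
mission_time = 494
lambda * t = 0.0054 * 494 = 2.6676
R = exp(-2.6676)
R = 0.0694

0.0694
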